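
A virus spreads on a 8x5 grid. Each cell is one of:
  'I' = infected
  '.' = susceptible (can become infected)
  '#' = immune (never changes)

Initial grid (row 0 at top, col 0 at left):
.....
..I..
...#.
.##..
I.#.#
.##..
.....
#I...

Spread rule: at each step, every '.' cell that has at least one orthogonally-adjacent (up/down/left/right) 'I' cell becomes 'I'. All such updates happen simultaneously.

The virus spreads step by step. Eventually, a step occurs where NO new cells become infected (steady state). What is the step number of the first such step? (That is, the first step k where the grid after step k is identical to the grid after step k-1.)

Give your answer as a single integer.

Step 0 (initial): 3 infected
Step 1: +9 new -> 12 infected
Step 2: +9 new -> 21 infected
Step 3: +5 new -> 26 infected
Step 4: +3 new -> 29 infected
Step 5: +3 new -> 32 infected
Step 6: +0 new -> 32 infected

Answer: 6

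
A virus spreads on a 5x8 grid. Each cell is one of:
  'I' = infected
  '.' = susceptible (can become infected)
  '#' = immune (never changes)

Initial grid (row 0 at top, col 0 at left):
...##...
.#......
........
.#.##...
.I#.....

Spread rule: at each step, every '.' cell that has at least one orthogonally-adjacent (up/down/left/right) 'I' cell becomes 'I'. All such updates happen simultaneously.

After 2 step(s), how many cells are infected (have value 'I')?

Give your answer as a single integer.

Step 0 (initial): 1 infected
Step 1: +1 new -> 2 infected
Step 2: +1 new -> 3 infected

Answer: 3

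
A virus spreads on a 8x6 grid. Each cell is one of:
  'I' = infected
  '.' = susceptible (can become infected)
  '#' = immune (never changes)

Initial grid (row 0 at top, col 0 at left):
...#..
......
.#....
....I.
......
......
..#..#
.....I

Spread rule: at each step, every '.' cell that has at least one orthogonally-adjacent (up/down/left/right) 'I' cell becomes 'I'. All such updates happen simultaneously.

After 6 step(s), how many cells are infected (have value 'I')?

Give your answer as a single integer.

Step 0 (initial): 2 infected
Step 1: +5 new -> 7 infected
Step 2: +9 new -> 16 infected
Step 3: +10 new -> 26 infected
Step 4: +6 new -> 32 infected
Step 5: +7 new -> 39 infected
Step 6: +4 new -> 43 infected

Answer: 43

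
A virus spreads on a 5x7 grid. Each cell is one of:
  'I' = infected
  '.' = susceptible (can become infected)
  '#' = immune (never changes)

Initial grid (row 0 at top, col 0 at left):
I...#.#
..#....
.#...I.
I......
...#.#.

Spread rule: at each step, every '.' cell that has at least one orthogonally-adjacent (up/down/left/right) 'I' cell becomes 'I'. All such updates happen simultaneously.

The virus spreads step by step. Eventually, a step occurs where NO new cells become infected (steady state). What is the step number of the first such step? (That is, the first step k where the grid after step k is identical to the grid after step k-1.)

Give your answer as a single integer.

Step 0 (initial): 3 infected
Step 1: +9 new -> 12 infected
Step 2: +10 new -> 22 infected
Step 3: +7 new -> 29 infected
Step 4: +0 new -> 29 infected

Answer: 4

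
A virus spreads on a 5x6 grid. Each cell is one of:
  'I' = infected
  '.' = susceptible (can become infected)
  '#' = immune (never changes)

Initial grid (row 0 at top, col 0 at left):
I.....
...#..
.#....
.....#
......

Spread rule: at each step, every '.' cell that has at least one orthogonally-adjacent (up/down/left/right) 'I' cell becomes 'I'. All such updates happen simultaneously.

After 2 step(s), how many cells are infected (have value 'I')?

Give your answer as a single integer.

Step 0 (initial): 1 infected
Step 1: +2 new -> 3 infected
Step 2: +3 new -> 6 infected

Answer: 6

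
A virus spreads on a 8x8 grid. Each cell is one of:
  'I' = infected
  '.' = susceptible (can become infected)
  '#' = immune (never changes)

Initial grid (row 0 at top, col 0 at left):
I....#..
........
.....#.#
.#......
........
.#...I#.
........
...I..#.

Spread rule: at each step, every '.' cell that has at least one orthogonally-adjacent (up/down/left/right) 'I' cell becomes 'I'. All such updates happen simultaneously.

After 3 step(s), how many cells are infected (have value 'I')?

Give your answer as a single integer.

Answer: 35

Derivation:
Step 0 (initial): 3 infected
Step 1: +8 new -> 11 infected
Step 2: +12 new -> 23 infected
Step 3: +12 new -> 35 infected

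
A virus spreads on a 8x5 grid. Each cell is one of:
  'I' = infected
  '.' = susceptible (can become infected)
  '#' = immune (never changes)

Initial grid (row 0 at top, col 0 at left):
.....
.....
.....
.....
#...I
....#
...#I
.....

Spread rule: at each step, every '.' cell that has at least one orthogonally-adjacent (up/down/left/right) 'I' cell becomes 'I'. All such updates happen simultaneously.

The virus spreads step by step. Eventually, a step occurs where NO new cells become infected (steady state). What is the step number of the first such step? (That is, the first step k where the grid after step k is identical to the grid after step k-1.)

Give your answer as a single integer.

Step 0 (initial): 2 infected
Step 1: +3 new -> 5 infected
Step 2: +5 new -> 10 infected
Step 3: +6 new -> 16 infected
Step 4: +7 new -> 23 infected
Step 5: +7 new -> 30 infected
Step 6: +4 new -> 34 infected
Step 7: +2 new -> 36 infected
Step 8: +1 new -> 37 infected
Step 9: +0 new -> 37 infected

Answer: 9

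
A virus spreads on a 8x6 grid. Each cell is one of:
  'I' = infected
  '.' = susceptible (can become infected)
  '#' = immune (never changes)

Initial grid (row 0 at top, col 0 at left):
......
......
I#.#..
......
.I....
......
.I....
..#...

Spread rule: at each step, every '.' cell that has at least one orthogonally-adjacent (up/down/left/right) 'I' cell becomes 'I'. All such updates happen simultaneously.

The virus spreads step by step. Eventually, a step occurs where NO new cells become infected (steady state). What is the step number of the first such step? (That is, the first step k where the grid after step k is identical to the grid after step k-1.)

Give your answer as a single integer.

Step 0 (initial): 3 infected
Step 1: +9 new -> 12 infected
Step 2: +8 new -> 20 infected
Step 3: +8 new -> 28 infected
Step 4: +7 new -> 35 infected
Step 5: +6 new -> 41 infected
Step 6: +3 new -> 44 infected
Step 7: +1 new -> 45 infected
Step 8: +0 new -> 45 infected

Answer: 8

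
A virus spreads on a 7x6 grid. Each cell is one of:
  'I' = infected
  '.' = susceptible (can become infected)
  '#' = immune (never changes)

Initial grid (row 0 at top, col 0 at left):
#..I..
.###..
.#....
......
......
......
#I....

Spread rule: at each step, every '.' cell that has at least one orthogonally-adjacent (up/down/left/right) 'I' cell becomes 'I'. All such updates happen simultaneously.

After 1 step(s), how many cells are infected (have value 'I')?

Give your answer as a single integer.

Step 0 (initial): 2 infected
Step 1: +4 new -> 6 infected

Answer: 6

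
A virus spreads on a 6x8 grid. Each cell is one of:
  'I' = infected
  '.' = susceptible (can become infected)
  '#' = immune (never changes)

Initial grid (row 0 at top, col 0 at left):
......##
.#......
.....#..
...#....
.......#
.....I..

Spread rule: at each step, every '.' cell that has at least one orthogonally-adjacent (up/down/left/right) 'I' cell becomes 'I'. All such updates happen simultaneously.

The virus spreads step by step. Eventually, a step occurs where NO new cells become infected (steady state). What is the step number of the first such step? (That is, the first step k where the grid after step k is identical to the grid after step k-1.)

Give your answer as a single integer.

Answer: 11

Derivation:
Step 0 (initial): 1 infected
Step 1: +3 new -> 4 infected
Step 2: +5 new -> 9 infected
Step 3: +4 new -> 13 infected
Step 4: +5 new -> 18 infected
Step 5: +7 new -> 25 infected
Step 6: +7 new -> 32 infected
Step 7: +5 new -> 37 infected
Step 8: +2 new -> 39 infected
Step 9: +2 new -> 41 infected
Step 10: +1 new -> 42 infected
Step 11: +0 new -> 42 infected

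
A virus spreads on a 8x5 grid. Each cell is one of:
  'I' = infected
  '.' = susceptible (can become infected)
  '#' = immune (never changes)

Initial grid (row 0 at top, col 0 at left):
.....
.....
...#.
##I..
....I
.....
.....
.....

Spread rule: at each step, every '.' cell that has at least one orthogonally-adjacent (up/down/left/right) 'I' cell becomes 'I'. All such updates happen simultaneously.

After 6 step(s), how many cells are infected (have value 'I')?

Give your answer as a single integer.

Answer: 37

Derivation:
Step 0 (initial): 2 infected
Step 1: +6 new -> 8 infected
Step 2: +7 new -> 15 infected
Step 3: +10 new -> 25 infected
Step 4: +8 new -> 33 infected
Step 5: +3 new -> 36 infected
Step 6: +1 new -> 37 infected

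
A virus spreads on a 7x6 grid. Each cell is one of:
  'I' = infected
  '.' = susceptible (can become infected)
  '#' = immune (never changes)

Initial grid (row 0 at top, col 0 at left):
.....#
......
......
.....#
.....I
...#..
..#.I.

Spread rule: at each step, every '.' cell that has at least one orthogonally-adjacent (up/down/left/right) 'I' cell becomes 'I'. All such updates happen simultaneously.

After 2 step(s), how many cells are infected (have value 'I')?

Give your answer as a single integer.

Step 0 (initial): 2 infected
Step 1: +5 new -> 7 infected
Step 2: +2 new -> 9 infected

Answer: 9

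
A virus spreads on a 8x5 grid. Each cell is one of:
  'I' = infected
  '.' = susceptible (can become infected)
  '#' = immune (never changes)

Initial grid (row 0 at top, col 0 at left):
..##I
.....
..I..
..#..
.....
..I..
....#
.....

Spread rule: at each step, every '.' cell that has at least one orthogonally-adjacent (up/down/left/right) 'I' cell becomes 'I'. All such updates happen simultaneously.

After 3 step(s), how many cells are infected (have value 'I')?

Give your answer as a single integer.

Step 0 (initial): 3 infected
Step 1: +8 new -> 11 infected
Step 2: +13 new -> 24 infected
Step 3: +9 new -> 33 infected

Answer: 33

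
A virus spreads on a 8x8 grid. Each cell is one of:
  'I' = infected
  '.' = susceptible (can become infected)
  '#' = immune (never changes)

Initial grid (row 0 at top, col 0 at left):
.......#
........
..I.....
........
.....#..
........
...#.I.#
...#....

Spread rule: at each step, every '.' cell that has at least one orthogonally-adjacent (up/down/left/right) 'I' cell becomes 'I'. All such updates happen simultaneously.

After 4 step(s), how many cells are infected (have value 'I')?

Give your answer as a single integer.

Answer: 47

Derivation:
Step 0 (initial): 2 infected
Step 1: +8 new -> 10 infected
Step 2: +12 new -> 22 infected
Step 3: +15 new -> 37 infected
Step 4: +10 new -> 47 infected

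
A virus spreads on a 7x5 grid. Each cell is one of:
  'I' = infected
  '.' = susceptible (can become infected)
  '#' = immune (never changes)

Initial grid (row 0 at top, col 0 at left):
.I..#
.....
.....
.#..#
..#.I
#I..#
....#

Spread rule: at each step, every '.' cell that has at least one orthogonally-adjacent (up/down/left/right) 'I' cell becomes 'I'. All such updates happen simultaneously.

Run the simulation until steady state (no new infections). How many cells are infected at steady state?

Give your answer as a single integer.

Answer: 28

Derivation:
Step 0 (initial): 3 infected
Step 1: +7 new -> 10 infected
Step 2: +9 new -> 19 infected
Step 3: +7 new -> 26 infected
Step 4: +2 new -> 28 infected
Step 5: +0 new -> 28 infected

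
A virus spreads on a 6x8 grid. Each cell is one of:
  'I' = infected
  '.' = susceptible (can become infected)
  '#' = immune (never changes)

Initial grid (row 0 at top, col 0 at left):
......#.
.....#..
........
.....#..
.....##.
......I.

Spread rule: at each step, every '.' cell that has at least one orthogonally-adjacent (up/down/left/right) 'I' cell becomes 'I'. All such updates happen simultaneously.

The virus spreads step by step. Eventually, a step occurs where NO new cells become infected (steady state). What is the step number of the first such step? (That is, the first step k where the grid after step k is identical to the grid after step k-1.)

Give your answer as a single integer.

Step 0 (initial): 1 infected
Step 1: +2 new -> 3 infected
Step 2: +2 new -> 5 infected
Step 3: +3 new -> 8 infected
Step 4: +5 new -> 13 infected
Step 5: +6 new -> 19 infected
Step 6: +8 new -> 27 infected
Step 7: +5 new -> 32 infected
Step 8: +5 new -> 37 infected
Step 9: +3 new -> 40 infected
Step 10: +2 new -> 42 infected
Step 11: +1 new -> 43 infected
Step 12: +0 new -> 43 infected

Answer: 12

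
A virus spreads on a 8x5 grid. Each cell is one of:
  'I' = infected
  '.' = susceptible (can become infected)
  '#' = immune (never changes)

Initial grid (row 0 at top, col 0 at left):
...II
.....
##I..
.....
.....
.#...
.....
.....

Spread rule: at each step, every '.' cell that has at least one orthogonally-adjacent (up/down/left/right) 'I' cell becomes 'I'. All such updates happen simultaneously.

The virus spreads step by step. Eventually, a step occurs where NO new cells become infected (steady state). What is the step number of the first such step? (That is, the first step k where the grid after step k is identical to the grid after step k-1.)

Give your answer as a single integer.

Answer: 8

Derivation:
Step 0 (initial): 3 infected
Step 1: +6 new -> 9 infected
Step 2: +6 new -> 15 infected
Step 3: +7 new -> 22 infected
Step 4: +4 new -> 26 infected
Step 5: +5 new -> 31 infected
Step 6: +4 new -> 35 infected
Step 7: +2 new -> 37 infected
Step 8: +0 new -> 37 infected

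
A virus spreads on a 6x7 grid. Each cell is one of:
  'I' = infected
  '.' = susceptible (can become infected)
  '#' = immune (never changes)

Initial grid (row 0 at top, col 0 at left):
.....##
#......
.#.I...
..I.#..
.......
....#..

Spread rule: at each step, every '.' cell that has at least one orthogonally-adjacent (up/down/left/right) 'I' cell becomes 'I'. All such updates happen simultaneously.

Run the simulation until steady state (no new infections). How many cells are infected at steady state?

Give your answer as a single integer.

Answer: 36

Derivation:
Step 0 (initial): 2 infected
Step 1: +6 new -> 8 infected
Step 2: +8 new -> 16 infected
Step 3: +11 new -> 27 infected
Step 4: +5 new -> 32 infected
Step 5: +3 new -> 35 infected
Step 6: +1 new -> 36 infected
Step 7: +0 new -> 36 infected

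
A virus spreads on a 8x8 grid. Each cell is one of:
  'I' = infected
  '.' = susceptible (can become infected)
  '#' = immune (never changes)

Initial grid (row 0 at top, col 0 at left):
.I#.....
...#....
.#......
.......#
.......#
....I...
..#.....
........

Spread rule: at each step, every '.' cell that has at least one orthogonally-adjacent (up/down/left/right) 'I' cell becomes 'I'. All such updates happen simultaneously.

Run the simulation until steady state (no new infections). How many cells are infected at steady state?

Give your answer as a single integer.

Step 0 (initial): 2 infected
Step 1: +6 new -> 8 infected
Step 2: +10 new -> 18 infected
Step 3: +12 new -> 30 infected
Step 4: +12 new -> 42 infected
Step 5: +8 new -> 50 infected
Step 6: +5 new -> 55 infected
Step 7: +2 new -> 57 infected
Step 8: +1 new -> 58 infected
Step 9: +0 new -> 58 infected

Answer: 58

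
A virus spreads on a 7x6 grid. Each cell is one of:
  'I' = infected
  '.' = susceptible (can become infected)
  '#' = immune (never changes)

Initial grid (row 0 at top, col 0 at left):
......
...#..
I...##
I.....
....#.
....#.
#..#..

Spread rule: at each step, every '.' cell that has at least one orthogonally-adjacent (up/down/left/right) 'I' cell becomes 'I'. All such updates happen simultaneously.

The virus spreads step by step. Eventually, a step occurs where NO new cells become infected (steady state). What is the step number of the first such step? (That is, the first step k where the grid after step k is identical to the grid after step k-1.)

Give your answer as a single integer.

Answer: 10

Derivation:
Step 0 (initial): 2 infected
Step 1: +4 new -> 6 infected
Step 2: +6 new -> 12 infected
Step 3: +6 new -> 18 infected
Step 4: +5 new -> 23 infected
Step 5: +4 new -> 27 infected
Step 6: +2 new -> 29 infected
Step 7: +3 new -> 32 infected
Step 8: +2 new -> 34 infected
Step 9: +1 new -> 35 infected
Step 10: +0 new -> 35 infected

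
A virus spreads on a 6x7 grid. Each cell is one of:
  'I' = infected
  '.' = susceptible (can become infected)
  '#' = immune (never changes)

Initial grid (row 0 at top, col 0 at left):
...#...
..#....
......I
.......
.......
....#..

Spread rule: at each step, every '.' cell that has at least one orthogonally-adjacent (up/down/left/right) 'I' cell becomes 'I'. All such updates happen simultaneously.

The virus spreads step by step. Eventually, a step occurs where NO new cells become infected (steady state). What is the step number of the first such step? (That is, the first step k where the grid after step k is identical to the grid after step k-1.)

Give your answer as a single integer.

Answer: 10

Derivation:
Step 0 (initial): 1 infected
Step 1: +3 new -> 4 infected
Step 2: +5 new -> 9 infected
Step 3: +6 new -> 15 infected
Step 4: +6 new -> 21 infected
Step 5: +3 new -> 24 infected
Step 6: +5 new -> 29 infected
Step 7: +5 new -> 34 infected
Step 8: +4 new -> 38 infected
Step 9: +1 new -> 39 infected
Step 10: +0 new -> 39 infected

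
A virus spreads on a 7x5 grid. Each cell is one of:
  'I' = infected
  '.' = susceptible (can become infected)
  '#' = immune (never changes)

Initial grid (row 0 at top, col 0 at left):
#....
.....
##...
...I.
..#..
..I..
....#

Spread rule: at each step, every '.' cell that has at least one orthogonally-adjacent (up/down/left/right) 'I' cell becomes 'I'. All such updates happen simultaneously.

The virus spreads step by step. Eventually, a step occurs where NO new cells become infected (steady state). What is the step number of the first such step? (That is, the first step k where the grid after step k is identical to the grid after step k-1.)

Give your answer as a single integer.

Answer: 6

Derivation:
Step 0 (initial): 2 infected
Step 1: +7 new -> 9 infected
Step 2: +10 new -> 19 infected
Step 3: +6 new -> 25 infected
Step 4: +3 new -> 28 infected
Step 5: +2 new -> 30 infected
Step 6: +0 new -> 30 infected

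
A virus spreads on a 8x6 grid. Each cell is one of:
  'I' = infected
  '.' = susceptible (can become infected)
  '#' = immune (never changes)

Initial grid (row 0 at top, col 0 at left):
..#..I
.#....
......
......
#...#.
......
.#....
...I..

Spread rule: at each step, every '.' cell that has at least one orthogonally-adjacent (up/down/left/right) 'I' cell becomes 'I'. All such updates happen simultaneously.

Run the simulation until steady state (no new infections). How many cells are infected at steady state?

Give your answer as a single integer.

Answer: 43

Derivation:
Step 0 (initial): 2 infected
Step 1: +5 new -> 7 infected
Step 2: +8 new -> 15 infected
Step 3: +8 new -> 23 infected
Step 4: +9 new -> 32 infected
Step 5: +4 new -> 36 infected
Step 6: +2 new -> 38 infected
Step 7: +2 new -> 40 infected
Step 8: +1 new -> 41 infected
Step 9: +1 new -> 42 infected
Step 10: +1 new -> 43 infected
Step 11: +0 new -> 43 infected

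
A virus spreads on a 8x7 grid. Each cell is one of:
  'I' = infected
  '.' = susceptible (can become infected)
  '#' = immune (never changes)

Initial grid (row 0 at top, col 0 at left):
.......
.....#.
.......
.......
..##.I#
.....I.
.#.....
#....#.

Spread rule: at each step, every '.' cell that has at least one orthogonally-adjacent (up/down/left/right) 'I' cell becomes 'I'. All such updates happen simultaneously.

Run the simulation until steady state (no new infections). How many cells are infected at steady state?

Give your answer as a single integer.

Step 0 (initial): 2 infected
Step 1: +5 new -> 7 infected
Step 2: +6 new -> 13 infected
Step 3: +7 new -> 20 infected
Step 4: +7 new -> 27 infected
Step 5: +8 new -> 35 infected
Step 6: +8 new -> 43 infected
Step 7: +3 new -> 46 infected
Step 8: +2 new -> 48 infected
Step 9: +1 new -> 49 infected
Step 10: +0 new -> 49 infected

Answer: 49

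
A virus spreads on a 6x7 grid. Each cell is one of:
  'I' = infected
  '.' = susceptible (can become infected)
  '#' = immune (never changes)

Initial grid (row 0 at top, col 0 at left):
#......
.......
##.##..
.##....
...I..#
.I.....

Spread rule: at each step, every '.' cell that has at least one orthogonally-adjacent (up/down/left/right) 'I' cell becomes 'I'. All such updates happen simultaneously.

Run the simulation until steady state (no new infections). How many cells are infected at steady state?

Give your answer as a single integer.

Answer: 34

Derivation:
Step 0 (initial): 2 infected
Step 1: +7 new -> 9 infected
Step 2: +4 new -> 13 infected
Step 3: +3 new -> 16 infected
Step 4: +3 new -> 19 infected
Step 5: +2 new -> 21 infected
Step 6: +3 new -> 24 infected
Step 7: +3 new -> 27 infected
Step 8: +2 new -> 29 infected
Step 9: +3 new -> 32 infected
Step 10: +2 new -> 34 infected
Step 11: +0 new -> 34 infected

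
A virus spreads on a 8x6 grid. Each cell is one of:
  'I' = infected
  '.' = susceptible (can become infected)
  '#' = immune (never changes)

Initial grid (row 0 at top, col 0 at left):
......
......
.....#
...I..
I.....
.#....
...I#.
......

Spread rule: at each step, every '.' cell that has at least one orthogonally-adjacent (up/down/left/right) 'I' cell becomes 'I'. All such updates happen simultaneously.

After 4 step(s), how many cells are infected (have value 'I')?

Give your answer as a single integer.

Step 0 (initial): 3 infected
Step 1: +10 new -> 13 infected
Step 2: +14 new -> 27 infected
Step 3: +10 new -> 37 infected
Step 4: +6 new -> 43 infected

Answer: 43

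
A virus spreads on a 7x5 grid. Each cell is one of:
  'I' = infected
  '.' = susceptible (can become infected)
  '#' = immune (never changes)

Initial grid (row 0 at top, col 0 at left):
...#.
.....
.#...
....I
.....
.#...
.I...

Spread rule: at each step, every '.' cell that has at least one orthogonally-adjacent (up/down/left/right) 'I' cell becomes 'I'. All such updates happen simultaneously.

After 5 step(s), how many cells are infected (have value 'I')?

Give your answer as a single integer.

Step 0 (initial): 2 infected
Step 1: +5 new -> 7 infected
Step 2: +8 new -> 15 infected
Step 3: +8 new -> 23 infected
Step 4: +3 new -> 26 infected
Step 5: +3 new -> 29 infected

Answer: 29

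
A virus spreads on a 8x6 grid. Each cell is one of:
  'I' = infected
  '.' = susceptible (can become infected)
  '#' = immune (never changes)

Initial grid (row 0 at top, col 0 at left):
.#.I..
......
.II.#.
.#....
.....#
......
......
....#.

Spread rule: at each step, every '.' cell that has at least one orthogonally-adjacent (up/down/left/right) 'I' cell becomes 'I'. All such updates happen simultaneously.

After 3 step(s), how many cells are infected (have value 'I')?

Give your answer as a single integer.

Step 0 (initial): 3 infected
Step 1: +8 new -> 11 infected
Step 2: +6 new -> 17 infected
Step 3: +7 new -> 24 infected

Answer: 24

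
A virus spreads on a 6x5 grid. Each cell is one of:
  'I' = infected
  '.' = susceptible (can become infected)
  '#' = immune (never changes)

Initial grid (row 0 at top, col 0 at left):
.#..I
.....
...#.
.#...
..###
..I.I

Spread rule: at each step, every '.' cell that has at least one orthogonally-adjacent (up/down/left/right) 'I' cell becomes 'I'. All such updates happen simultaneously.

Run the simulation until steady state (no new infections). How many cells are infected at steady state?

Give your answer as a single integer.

Answer: 24

Derivation:
Step 0 (initial): 3 infected
Step 1: +4 new -> 7 infected
Step 2: +5 new -> 12 infected
Step 3: +3 new -> 15 infected
Step 4: +4 new -> 19 infected
Step 5: +4 new -> 23 infected
Step 6: +1 new -> 24 infected
Step 7: +0 new -> 24 infected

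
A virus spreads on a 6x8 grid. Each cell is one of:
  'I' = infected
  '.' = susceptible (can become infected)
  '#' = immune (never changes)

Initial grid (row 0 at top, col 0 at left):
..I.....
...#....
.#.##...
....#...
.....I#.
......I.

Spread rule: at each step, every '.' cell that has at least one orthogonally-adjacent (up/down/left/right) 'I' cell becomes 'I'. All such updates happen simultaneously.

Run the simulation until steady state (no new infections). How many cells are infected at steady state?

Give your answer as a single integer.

Step 0 (initial): 3 infected
Step 1: +7 new -> 10 infected
Step 2: +9 new -> 19 infected
Step 3: +10 new -> 29 infected
Step 4: +7 new -> 36 infected
Step 5: +5 new -> 41 infected
Step 6: +1 new -> 42 infected
Step 7: +0 new -> 42 infected

Answer: 42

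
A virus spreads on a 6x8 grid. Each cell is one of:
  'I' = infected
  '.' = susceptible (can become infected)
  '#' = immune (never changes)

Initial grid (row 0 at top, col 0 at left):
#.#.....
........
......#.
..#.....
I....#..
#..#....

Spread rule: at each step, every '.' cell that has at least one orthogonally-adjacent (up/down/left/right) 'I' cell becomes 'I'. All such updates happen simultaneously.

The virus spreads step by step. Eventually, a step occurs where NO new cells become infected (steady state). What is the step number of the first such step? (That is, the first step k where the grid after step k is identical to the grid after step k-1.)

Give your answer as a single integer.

Answer: 12

Derivation:
Step 0 (initial): 1 infected
Step 1: +2 new -> 3 infected
Step 2: +4 new -> 7 infected
Step 3: +4 new -> 11 infected
Step 4: +4 new -> 15 infected
Step 5: +5 new -> 20 infected
Step 6: +4 new -> 24 infected
Step 7: +5 new -> 29 infected
Step 8: +5 new -> 34 infected
Step 9: +4 new -> 38 infected
Step 10: +2 new -> 40 infected
Step 11: +1 new -> 41 infected
Step 12: +0 new -> 41 infected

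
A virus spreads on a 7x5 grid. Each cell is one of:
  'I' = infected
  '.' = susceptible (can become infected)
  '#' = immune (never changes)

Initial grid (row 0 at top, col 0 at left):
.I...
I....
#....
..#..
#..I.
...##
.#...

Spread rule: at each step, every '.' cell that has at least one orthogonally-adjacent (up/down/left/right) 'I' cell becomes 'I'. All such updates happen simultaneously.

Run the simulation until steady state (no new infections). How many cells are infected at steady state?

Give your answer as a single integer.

Step 0 (initial): 3 infected
Step 1: +6 new -> 9 infected
Step 2: +7 new -> 16 infected
Step 3: +7 new -> 23 infected
Step 4: +4 new -> 27 infected
Step 5: +2 new -> 29 infected
Step 6: +0 new -> 29 infected

Answer: 29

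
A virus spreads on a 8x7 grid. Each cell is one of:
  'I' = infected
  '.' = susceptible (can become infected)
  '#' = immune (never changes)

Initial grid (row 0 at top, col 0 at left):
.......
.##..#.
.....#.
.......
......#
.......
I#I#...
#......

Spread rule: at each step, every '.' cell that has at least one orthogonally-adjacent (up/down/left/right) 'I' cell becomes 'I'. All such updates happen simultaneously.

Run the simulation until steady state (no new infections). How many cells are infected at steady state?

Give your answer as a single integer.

Answer: 48

Derivation:
Step 0 (initial): 2 infected
Step 1: +3 new -> 5 infected
Step 2: +6 new -> 11 infected
Step 3: +6 new -> 17 infected
Step 4: +8 new -> 25 infected
Step 5: +8 new -> 33 infected
Step 6: +5 new -> 38 infected
Step 7: +4 new -> 42 infected
Step 8: +3 new -> 45 infected
Step 9: +2 new -> 47 infected
Step 10: +1 new -> 48 infected
Step 11: +0 new -> 48 infected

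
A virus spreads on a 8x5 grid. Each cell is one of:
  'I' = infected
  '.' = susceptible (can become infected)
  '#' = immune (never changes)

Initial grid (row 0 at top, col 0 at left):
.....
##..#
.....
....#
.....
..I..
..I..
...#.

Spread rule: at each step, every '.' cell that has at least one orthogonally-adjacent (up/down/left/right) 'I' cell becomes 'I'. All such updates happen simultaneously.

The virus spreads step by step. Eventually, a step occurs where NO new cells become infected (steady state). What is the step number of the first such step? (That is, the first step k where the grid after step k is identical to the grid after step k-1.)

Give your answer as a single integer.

Answer: 8

Derivation:
Step 0 (initial): 2 infected
Step 1: +6 new -> 8 infected
Step 2: +8 new -> 16 infected
Step 3: +7 new -> 23 infected
Step 4: +4 new -> 27 infected
Step 5: +4 new -> 31 infected
Step 6: +2 new -> 33 infected
Step 7: +2 new -> 35 infected
Step 8: +0 new -> 35 infected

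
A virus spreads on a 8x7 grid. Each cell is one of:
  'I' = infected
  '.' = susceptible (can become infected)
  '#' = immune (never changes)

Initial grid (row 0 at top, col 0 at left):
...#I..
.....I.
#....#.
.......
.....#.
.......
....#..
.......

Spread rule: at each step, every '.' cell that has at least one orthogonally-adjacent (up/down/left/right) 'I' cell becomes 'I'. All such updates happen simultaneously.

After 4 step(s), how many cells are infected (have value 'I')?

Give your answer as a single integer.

Step 0 (initial): 2 infected
Step 1: +3 new -> 5 infected
Step 2: +4 new -> 9 infected
Step 3: +4 new -> 13 infected
Step 4: +7 new -> 20 infected

Answer: 20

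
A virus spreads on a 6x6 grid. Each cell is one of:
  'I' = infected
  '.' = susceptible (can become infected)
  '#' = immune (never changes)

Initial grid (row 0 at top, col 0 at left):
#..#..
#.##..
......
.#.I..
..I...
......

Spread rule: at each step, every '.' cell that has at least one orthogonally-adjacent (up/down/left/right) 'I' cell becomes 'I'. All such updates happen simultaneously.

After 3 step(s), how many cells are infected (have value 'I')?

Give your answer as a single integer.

Step 0 (initial): 2 infected
Step 1: +6 new -> 8 infected
Step 2: +7 new -> 15 infected
Step 3: +7 new -> 22 infected

Answer: 22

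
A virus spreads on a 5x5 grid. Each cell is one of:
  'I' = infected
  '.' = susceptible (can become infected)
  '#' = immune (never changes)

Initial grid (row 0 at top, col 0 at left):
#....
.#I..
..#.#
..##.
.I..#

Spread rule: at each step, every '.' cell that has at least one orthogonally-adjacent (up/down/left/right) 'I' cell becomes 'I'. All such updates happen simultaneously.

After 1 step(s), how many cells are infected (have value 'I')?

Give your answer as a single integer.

Answer: 7

Derivation:
Step 0 (initial): 2 infected
Step 1: +5 new -> 7 infected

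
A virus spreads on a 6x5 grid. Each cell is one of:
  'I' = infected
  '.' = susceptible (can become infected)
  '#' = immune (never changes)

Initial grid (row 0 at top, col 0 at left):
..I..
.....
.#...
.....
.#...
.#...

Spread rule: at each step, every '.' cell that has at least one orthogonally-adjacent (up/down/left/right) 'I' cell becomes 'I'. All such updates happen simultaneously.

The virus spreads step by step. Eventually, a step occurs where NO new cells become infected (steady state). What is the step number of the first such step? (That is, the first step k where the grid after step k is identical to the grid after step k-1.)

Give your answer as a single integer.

Answer: 8

Derivation:
Step 0 (initial): 1 infected
Step 1: +3 new -> 4 infected
Step 2: +5 new -> 9 infected
Step 3: +4 new -> 13 infected
Step 4: +5 new -> 18 infected
Step 5: +4 new -> 22 infected
Step 6: +3 new -> 25 infected
Step 7: +2 new -> 27 infected
Step 8: +0 new -> 27 infected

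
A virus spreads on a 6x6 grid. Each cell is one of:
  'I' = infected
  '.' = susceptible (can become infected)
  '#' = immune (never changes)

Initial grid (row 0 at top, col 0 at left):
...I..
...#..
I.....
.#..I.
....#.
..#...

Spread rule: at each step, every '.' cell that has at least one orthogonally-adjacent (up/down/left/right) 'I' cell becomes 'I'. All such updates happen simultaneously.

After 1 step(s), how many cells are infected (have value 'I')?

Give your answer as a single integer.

Answer: 11

Derivation:
Step 0 (initial): 3 infected
Step 1: +8 new -> 11 infected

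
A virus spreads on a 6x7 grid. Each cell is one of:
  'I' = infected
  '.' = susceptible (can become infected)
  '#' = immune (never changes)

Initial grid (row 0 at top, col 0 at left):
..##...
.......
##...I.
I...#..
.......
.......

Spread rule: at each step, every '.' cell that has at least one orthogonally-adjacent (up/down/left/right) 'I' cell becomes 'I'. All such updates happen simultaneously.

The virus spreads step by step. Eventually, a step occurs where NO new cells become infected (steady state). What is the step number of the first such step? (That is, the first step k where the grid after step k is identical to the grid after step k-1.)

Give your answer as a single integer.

Answer: 8

Derivation:
Step 0 (initial): 2 infected
Step 1: +6 new -> 8 infected
Step 2: +9 new -> 17 infected
Step 3: +10 new -> 27 infected
Step 4: +5 new -> 32 infected
Step 5: +2 new -> 34 infected
Step 6: +2 new -> 36 infected
Step 7: +1 new -> 37 infected
Step 8: +0 new -> 37 infected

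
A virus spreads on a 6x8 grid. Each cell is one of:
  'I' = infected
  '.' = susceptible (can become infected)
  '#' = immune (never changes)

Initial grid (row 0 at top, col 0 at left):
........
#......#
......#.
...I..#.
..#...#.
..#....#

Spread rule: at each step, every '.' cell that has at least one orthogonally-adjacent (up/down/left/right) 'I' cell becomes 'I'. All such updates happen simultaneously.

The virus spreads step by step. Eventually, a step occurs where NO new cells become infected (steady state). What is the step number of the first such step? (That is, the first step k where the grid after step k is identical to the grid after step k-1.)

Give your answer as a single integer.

Step 0 (initial): 1 infected
Step 1: +4 new -> 5 infected
Step 2: +7 new -> 12 infected
Step 3: +9 new -> 21 infected
Step 4: +8 new -> 29 infected
Step 5: +5 new -> 34 infected
Step 6: +2 new -> 36 infected
Step 7: +1 new -> 37 infected
Step 8: +0 new -> 37 infected

Answer: 8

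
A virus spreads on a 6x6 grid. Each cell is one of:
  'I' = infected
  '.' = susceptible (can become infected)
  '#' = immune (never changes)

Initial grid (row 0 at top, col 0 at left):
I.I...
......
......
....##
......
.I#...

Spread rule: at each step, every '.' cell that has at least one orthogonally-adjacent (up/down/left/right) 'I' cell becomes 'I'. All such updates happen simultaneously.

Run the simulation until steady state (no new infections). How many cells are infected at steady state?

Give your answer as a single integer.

Step 0 (initial): 3 infected
Step 1: +6 new -> 9 infected
Step 2: +8 new -> 17 infected
Step 3: +7 new -> 24 infected
Step 4: +5 new -> 29 infected
Step 5: +3 new -> 32 infected
Step 6: +1 new -> 33 infected
Step 7: +0 new -> 33 infected

Answer: 33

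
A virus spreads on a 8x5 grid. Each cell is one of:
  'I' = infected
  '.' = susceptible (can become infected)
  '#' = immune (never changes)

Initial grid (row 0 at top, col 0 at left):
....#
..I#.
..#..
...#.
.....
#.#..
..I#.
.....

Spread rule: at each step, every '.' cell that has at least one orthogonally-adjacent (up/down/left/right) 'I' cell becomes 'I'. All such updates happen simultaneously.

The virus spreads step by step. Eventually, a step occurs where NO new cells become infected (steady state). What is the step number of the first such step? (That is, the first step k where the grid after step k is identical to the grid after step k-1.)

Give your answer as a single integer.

Step 0 (initial): 2 infected
Step 1: +4 new -> 6 infected
Step 2: +8 new -> 14 infected
Step 3: +6 new -> 20 infected
Step 4: +5 new -> 25 infected
Step 5: +2 new -> 27 infected
Step 6: +2 new -> 29 infected
Step 7: +1 new -> 30 infected
Step 8: +1 new -> 31 infected
Step 9: +2 new -> 33 infected
Step 10: +0 new -> 33 infected

Answer: 10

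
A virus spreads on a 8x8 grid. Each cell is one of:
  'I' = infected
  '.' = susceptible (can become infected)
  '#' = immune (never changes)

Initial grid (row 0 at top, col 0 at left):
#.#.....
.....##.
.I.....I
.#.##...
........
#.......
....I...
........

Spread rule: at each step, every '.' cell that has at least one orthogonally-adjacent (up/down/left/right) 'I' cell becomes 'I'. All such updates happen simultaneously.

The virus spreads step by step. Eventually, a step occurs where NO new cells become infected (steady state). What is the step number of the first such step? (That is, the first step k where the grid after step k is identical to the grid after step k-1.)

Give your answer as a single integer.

Step 0 (initial): 3 infected
Step 1: +10 new -> 13 infected
Step 2: +17 new -> 30 infected
Step 3: +16 new -> 46 infected
Step 4: +8 new -> 54 infected
Step 5: +2 new -> 56 infected
Step 6: +0 new -> 56 infected

Answer: 6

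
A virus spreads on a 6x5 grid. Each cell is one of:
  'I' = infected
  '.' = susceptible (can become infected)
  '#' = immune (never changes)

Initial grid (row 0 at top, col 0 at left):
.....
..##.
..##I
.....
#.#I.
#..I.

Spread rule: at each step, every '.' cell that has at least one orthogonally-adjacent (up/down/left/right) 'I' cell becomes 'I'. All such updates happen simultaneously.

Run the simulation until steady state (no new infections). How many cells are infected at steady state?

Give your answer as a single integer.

Answer: 23

Derivation:
Step 0 (initial): 3 infected
Step 1: +6 new -> 9 infected
Step 2: +3 new -> 12 infected
Step 3: +3 new -> 15 infected
Step 4: +3 new -> 18 infected
Step 5: +3 new -> 21 infected
Step 6: +2 new -> 23 infected
Step 7: +0 new -> 23 infected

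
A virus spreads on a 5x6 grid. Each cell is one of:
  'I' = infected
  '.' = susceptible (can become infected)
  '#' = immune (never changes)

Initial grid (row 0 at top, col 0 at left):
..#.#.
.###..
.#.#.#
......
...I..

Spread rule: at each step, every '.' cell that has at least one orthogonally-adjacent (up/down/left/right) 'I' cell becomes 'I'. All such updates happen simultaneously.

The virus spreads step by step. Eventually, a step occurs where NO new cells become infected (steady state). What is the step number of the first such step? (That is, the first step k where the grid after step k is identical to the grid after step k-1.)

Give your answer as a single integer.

Step 0 (initial): 1 infected
Step 1: +3 new -> 4 infected
Step 2: +4 new -> 8 infected
Step 3: +5 new -> 13 infected
Step 4: +2 new -> 15 infected
Step 5: +2 new -> 17 infected
Step 6: +2 new -> 19 infected
Step 7: +1 new -> 20 infected
Step 8: +1 new -> 21 infected
Step 9: +0 new -> 21 infected

Answer: 9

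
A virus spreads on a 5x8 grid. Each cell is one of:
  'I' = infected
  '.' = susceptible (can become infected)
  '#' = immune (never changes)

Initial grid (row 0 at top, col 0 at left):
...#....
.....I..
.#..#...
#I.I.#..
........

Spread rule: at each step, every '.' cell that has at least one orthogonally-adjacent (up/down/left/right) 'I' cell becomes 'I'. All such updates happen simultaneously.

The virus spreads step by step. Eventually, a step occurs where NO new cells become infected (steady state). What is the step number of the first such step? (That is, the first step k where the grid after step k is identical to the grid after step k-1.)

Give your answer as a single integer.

Step 0 (initial): 3 infected
Step 1: +9 new -> 12 infected
Step 2: +9 new -> 21 infected
Step 3: +5 new -> 26 infected
Step 4: +4 new -> 30 infected
Step 5: +3 new -> 33 infected
Step 6: +2 new -> 35 infected
Step 7: +0 new -> 35 infected

Answer: 7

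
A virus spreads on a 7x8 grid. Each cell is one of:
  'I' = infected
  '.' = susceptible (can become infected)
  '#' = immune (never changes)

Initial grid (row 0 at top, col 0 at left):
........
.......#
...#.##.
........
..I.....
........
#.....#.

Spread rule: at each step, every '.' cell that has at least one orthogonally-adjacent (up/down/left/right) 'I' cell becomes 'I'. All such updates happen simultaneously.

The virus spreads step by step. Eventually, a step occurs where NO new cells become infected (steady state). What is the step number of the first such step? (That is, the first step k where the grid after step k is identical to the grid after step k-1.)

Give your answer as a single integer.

Answer: 10

Derivation:
Step 0 (initial): 1 infected
Step 1: +4 new -> 5 infected
Step 2: +8 new -> 13 infected
Step 3: +9 new -> 22 infected
Step 4: +9 new -> 31 infected
Step 5: +8 new -> 39 infected
Step 6: +5 new -> 44 infected
Step 7: +4 new -> 48 infected
Step 8: +1 new -> 49 infected
Step 9: +1 new -> 50 infected
Step 10: +0 new -> 50 infected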